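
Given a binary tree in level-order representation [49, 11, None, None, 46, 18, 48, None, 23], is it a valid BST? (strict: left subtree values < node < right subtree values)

Level-order array: [49, 11, None, None, 46, 18, 48, None, 23]
Validate using subtree bounds (lo, hi): at each node, require lo < value < hi,
then recurse left with hi=value and right with lo=value.
Preorder trace (stopping at first violation):
  at node 49 with bounds (-inf, +inf): OK
  at node 11 with bounds (-inf, 49): OK
  at node 46 with bounds (11, 49): OK
  at node 18 with bounds (11, 46): OK
  at node 23 with bounds (18, 46): OK
  at node 48 with bounds (46, 49): OK
No violation found at any node.
Result: Valid BST


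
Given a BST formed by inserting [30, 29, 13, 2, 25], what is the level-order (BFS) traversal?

Tree insertion order: [30, 29, 13, 2, 25]
Tree (level-order array): [30, 29, None, 13, None, 2, 25]
BFS from the root, enqueuing left then right child of each popped node:
  queue [30] -> pop 30, enqueue [29], visited so far: [30]
  queue [29] -> pop 29, enqueue [13], visited so far: [30, 29]
  queue [13] -> pop 13, enqueue [2, 25], visited so far: [30, 29, 13]
  queue [2, 25] -> pop 2, enqueue [none], visited so far: [30, 29, 13, 2]
  queue [25] -> pop 25, enqueue [none], visited so far: [30, 29, 13, 2, 25]
Result: [30, 29, 13, 2, 25]


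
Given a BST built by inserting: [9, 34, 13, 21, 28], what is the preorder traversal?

Tree insertion order: [9, 34, 13, 21, 28]
Tree (level-order array): [9, None, 34, 13, None, None, 21, None, 28]
Preorder traversal: [9, 34, 13, 21, 28]


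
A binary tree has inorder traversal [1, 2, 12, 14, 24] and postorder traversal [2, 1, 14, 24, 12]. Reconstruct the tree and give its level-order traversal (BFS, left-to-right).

Inorder:   [1, 2, 12, 14, 24]
Postorder: [2, 1, 14, 24, 12]
Algorithm: postorder visits root last, so walk postorder right-to-left;
each value is the root of the current inorder slice — split it at that
value, recurse on the right subtree first, then the left.
Recursive splits:
  root=12; inorder splits into left=[1, 2], right=[14, 24]
  root=24; inorder splits into left=[14], right=[]
  root=14; inorder splits into left=[], right=[]
  root=1; inorder splits into left=[], right=[2]
  root=2; inorder splits into left=[], right=[]
Reconstructed level-order: [12, 1, 24, 2, 14]


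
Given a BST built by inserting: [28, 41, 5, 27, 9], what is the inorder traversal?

Tree insertion order: [28, 41, 5, 27, 9]
Tree (level-order array): [28, 5, 41, None, 27, None, None, 9]
Inorder traversal: [5, 9, 27, 28, 41]


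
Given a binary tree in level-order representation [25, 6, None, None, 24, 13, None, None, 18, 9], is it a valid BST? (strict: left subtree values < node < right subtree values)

Level-order array: [25, 6, None, None, 24, 13, None, None, 18, 9]
Validate using subtree bounds (lo, hi): at each node, require lo < value < hi,
then recurse left with hi=value and right with lo=value.
Preorder trace (stopping at first violation):
  at node 25 with bounds (-inf, +inf): OK
  at node 6 with bounds (-inf, 25): OK
  at node 24 with bounds (6, 25): OK
  at node 13 with bounds (6, 24): OK
  at node 18 with bounds (13, 24): OK
  at node 9 with bounds (13, 18): VIOLATION
Node 9 violates its bound: not (13 < 9 < 18).
Result: Not a valid BST


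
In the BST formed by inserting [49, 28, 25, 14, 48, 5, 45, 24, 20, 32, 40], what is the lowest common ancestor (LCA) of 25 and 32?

Tree insertion order: [49, 28, 25, 14, 48, 5, 45, 24, 20, 32, 40]
Tree (level-order array): [49, 28, None, 25, 48, 14, None, 45, None, 5, 24, 32, None, None, None, 20, None, None, 40]
In a BST, the LCA of p=25, q=32 is the first node v on the
root-to-leaf path with p <= v <= q (go left if both < v, right if both > v).
Walk from root:
  at 49: both 25 and 32 < 49, go left
  at 28: 25 <= 28 <= 32, this is the LCA
LCA = 28


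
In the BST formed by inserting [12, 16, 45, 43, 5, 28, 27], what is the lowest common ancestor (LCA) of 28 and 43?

Tree insertion order: [12, 16, 45, 43, 5, 28, 27]
Tree (level-order array): [12, 5, 16, None, None, None, 45, 43, None, 28, None, 27]
In a BST, the LCA of p=28, q=43 is the first node v on the
root-to-leaf path with p <= v <= q (go left if both < v, right if both > v).
Walk from root:
  at 12: both 28 and 43 > 12, go right
  at 16: both 28 and 43 > 16, go right
  at 45: both 28 and 43 < 45, go left
  at 43: 28 <= 43 <= 43, this is the LCA
LCA = 43


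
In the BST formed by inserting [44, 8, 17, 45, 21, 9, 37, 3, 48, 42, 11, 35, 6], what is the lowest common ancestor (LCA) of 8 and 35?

Tree insertion order: [44, 8, 17, 45, 21, 9, 37, 3, 48, 42, 11, 35, 6]
Tree (level-order array): [44, 8, 45, 3, 17, None, 48, None, 6, 9, 21, None, None, None, None, None, 11, None, 37, None, None, 35, 42]
In a BST, the LCA of p=8, q=35 is the first node v on the
root-to-leaf path with p <= v <= q (go left if both < v, right if both > v).
Walk from root:
  at 44: both 8 and 35 < 44, go left
  at 8: 8 <= 8 <= 35, this is the LCA
LCA = 8


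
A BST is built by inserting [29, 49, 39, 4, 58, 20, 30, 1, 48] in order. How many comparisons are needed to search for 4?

Search path for 4: 29 -> 4
Found: True
Comparisons: 2


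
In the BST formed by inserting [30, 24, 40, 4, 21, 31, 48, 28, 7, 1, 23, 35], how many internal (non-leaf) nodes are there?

Tree built from: [30, 24, 40, 4, 21, 31, 48, 28, 7, 1, 23, 35]
Tree (level-order array): [30, 24, 40, 4, 28, 31, 48, 1, 21, None, None, None, 35, None, None, None, None, 7, 23]
Rule: An internal node has at least one child.
Per-node child counts:
  node 30: 2 child(ren)
  node 24: 2 child(ren)
  node 4: 2 child(ren)
  node 1: 0 child(ren)
  node 21: 2 child(ren)
  node 7: 0 child(ren)
  node 23: 0 child(ren)
  node 28: 0 child(ren)
  node 40: 2 child(ren)
  node 31: 1 child(ren)
  node 35: 0 child(ren)
  node 48: 0 child(ren)
Matching nodes: [30, 24, 4, 21, 40, 31]
Count of internal (non-leaf) nodes: 6


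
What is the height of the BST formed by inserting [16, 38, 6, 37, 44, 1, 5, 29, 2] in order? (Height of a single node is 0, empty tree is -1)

Insertion order: [16, 38, 6, 37, 44, 1, 5, 29, 2]
Tree (level-order array): [16, 6, 38, 1, None, 37, 44, None, 5, 29, None, None, None, 2]
Compute height bottom-up (empty subtree = -1):
  height(2) = 1 + max(-1, -1) = 0
  height(5) = 1 + max(0, -1) = 1
  height(1) = 1 + max(-1, 1) = 2
  height(6) = 1 + max(2, -1) = 3
  height(29) = 1 + max(-1, -1) = 0
  height(37) = 1 + max(0, -1) = 1
  height(44) = 1 + max(-1, -1) = 0
  height(38) = 1 + max(1, 0) = 2
  height(16) = 1 + max(3, 2) = 4
Height = 4


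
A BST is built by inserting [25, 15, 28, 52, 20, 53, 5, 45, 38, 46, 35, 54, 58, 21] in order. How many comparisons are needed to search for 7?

Search path for 7: 25 -> 15 -> 5
Found: False
Comparisons: 3


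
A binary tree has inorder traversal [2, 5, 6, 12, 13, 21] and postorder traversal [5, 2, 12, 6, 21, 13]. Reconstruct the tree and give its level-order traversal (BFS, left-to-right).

Inorder:   [2, 5, 6, 12, 13, 21]
Postorder: [5, 2, 12, 6, 21, 13]
Algorithm: postorder visits root last, so walk postorder right-to-left;
each value is the root of the current inorder slice — split it at that
value, recurse on the right subtree first, then the left.
Recursive splits:
  root=13; inorder splits into left=[2, 5, 6, 12], right=[21]
  root=21; inorder splits into left=[], right=[]
  root=6; inorder splits into left=[2, 5], right=[12]
  root=12; inorder splits into left=[], right=[]
  root=2; inorder splits into left=[], right=[5]
  root=5; inorder splits into left=[], right=[]
Reconstructed level-order: [13, 6, 21, 2, 12, 5]


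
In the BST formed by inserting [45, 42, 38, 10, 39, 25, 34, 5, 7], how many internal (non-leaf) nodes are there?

Tree built from: [45, 42, 38, 10, 39, 25, 34, 5, 7]
Tree (level-order array): [45, 42, None, 38, None, 10, 39, 5, 25, None, None, None, 7, None, 34]
Rule: An internal node has at least one child.
Per-node child counts:
  node 45: 1 child(ren)
  node 42: 1 child(ren)
  node 38: 2 child(ren)
  node 10: 2 child(ren)
  node 5: 1 child(ren)
  node 7: 0 child(ren)
  node 25: 1 child(ren)
  node 34: 0 child(ren)
  node 39: 0 child(ren)
Matching nodes: [45, 42, 38, 10, 5, 25]
Count of internal (non-leaf) nodes: 6


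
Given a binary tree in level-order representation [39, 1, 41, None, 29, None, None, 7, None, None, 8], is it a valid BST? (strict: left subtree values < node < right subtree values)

Level-order array: [39, 1, 41, None, 29, None, None, 7, None, None, 8]
Validate using subtree bounds (lo, hi): at each node, require lo < value < hi,
then recurse left with hi=value and right with lo=value.
Preorder trace (stopping at first violation):
  at node 39 with bounds (-inf, +inf): OK
  at node 1 with bounds (-inf, 39): OK
  at node 29 with bounds (1, 39): OK
  at node 7 with bounds (1, 29): OK
  at node 8 with bounds (7, 29): OK
  at node 41 with bounds (39, +inf): OK
No violation found at any node.
Result: Valid BST


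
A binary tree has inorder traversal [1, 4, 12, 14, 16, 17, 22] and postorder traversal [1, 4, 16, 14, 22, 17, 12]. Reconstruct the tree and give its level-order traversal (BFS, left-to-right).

Inorder:   [1, 4, 12, 14, 16, 17, 22]
Postorder: [1, 4, 16, 14, 22, 17, 12]
Algorithm: postorder visits root last, so walk postorder right-to-left;
each value is the root of the current inorder slice — split it at that
value, recurse on the right subtree first, then the left.
Recursive splits:
  root=12; inorder splits into left=[1, 4], right=[14, 16, 17, 22]
  root=17; inorder splits into left=[14, 16], right=[22]
  root=22; inorder splits into left=[], right=[]
  root=14; inorder splits into left=[], right=[16]
  root=16; inorder splits into left=[], right=[]
  root=4; inorder splits into left=[1], right=[]
  root=1; inorder splits into left=[], right=[]
Reconstructed level-order: [12, 4, 17, 1, 14, 22, 16]


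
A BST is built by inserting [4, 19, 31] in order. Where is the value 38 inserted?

Starting tree (level order): [4, None, 19, None, 31]
Insertion path: 4 -> 19 -> 31
Result: insert 38 as right child of 31
Final tree (level order): [4, None, 19, None, 31, None, 38]


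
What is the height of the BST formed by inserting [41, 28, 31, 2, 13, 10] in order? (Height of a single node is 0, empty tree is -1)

Insertion order: [41, 28, 31, 2, 13, 10]
Tree (level-order array): [41, 28, None, 2, 31, None, 13, None, None, 10]
Compute height bottom-up (empty subtree = -1):
  height(10) = 1 + max(-1, -1) = 0
  height(13) = 1 + max(0, -1) = 1
  height(2) = 1 + max(-1, 1) = 2
  height(31) = 1 + max(-1, -1) = 0
  height(28) = 1 + max(2, 0) = 3
  height(41) = 1 + max(3, -1) = 4
Height = 4


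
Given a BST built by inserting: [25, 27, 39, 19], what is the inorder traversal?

Tree insertion order: [25, 27, 39, 19]
Tree (level-order array): [25, 19, 27, None, None, None, 39]
Inorder traversal: [19, 25, 27, 39]


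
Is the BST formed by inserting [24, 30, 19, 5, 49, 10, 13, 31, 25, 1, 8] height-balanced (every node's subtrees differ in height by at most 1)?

Tree (level-order array): [24, 19, 30, 5, None, 25, 49, 1, 10, None, None, 31, None, None, None, 8, 13]
Definition: a tree is height-balanced if, at every node, |h(left) - h(right)| <= 1 (empty subtree has height -1).
Bottom-up per-node check:
  node 1: h_left=-1, h_right=-1, diff=0 [OK], height=0
  node 8: h_left=-1, h_right=-1, diff=0 [OK], height=0
  node 13: h_left=-1, h_right=-1, diff=0 [OK], height=0
  node 10: h_left=0, h_right=0, diff=0 [OK], height=1
  node 5: h_left=0, h_right=1, diff=1 [OK], height=2
  node 19: h_left=2, h_right=-1, diff=3 [FAIL (|2--1|=3 > 1)], height=3
  node 25: h_left=-1, h_right=-1, diff=0 [OK], height=0
  node 31: h_left=-1, h_right=-1, diff=0 [OK], height=0
  node 49: h_left=0, h_right=-1, diff=1 [OK], height=1
  node 30: h_left=0, h_right=1, diff=1 [OK], height=2
  node 24: h_left=3, h_right=2, diff=1 [OK], height=4
Node 19 violates the condition: |2 - -1| = 3 > 1.
Result: Not balanced


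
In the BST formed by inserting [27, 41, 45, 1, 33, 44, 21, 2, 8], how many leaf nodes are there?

Tree built from: [27, 41, 45, 1, 33, 44, 21, 2, 8]
Tree (level-order array): [27, 1, 41, None, 21, 33, 45, 2, None, None, None, 44, None, None, 8]
Rule: A leaf has 0 children.
Per-node child counts:
  node 27: 2 child(ren)
  node 1: 1 child(ren)
  node 21: 1 child(ren)
  node 2: 1 child(ren)
  node 8: 0 child(ren)
  node 41: 2 child(ren)
  node 33: 0 child(ren)
  node 45: 1 child(ren)
  node 44: 0 child(ren)
Matching nodes: [8, 33, 44]
Count of leaf nodes: 3


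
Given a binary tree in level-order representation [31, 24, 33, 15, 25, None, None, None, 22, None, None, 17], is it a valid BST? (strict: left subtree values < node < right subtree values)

Level-order array: [31, 24, 33, 15, 25, None, None, None, 22, None, None, 17]
Validate using subtree bounds (lo, hi): at each node, require lo < value < hi,
then recurse left with hi=value and right with lo=value.
Preorder trace (stopping at first violation):
  at node 31 with bounds (-inf, +inf): OK
  at node 24 with bounds (-inf, 31): OK
  at node 15 with bounds (-inf, 24): OK
  at node 22 with bounds (15, 24): OK
  at node 17 with bounds (15, 22): OK
  at node 25 with bounds (24, 31): OK
  at node 33 with bounds (31, +inf): OK
No violation found at any node.
Result: Valid BST


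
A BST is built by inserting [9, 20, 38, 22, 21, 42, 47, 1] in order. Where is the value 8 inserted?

Starting tree (level order): [9, 1, 20, None, None, None, 38, 22, 42, 21, None, None, 47]
Insertion path: 9 -> 1
Result: insert 8 as right child of 1
Final tree (level order): [9, 1, 20, None, 8, None, 38, None, None, 22, 42, 21, None, None, 47]


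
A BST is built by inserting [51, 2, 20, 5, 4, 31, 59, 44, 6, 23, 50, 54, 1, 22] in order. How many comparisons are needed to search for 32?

Search path for 32: 51 -> 2 -> 20 -> 31 -> 44
Found: False
Comparisons: 5


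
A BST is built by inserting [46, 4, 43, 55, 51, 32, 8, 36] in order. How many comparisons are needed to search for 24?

Search path for 24: 46 -> 4 -> 43 -> 32 -> 8
Found: False
Comparisons: 5


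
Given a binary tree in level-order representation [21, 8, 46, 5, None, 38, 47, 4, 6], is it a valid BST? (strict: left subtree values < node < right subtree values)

Level-order array: [21, 8, 46, 5, None, 38, 47, 4, 6]
Validate using subtree bounds (lo, hi): at each node, require lo < value < hi,
then recurse left with hi=value and right with lo=value.
Preorder trace (stopping at first violation):
  at node 21 with bounds (-inf, +inf): OK
  at node 8 with bounds (-inf, 21): OK
  at node 5 with bounds (-inf, 8): OK
  at node 4 with bounds (-inf, 5): OK
  at node 6 with bounds (5, 8): OK
  at node 46 with bounds (21, +inf): OK
  at node 38 with bounds (21, 46): OK
  at node 47 with bounds (46, +inf): OK
No violation found at any node.
Result: Valid BST


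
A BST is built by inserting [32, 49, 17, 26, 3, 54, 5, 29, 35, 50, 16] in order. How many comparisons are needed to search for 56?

Search path for 56: 32 -> 49 -> 54
Found: False
Comparisons: 3


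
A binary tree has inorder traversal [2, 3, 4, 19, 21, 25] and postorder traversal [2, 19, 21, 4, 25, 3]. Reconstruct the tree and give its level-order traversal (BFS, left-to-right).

Inorder:   [2, 3, 4, 19, 21, 25]
Postorder: [2, 19, 21, 4, 25, 3]
Algorithm: postorder visits root last, so walk postorder right-to-left;
each value is the root of the current inorder slice — split it at that
value, recurse on the right subtree first, then the left.
Recursive splits:
  root=3; inorder splits into left=[2], right=[4, 19, 21, 25]
  root=25; inorder splits into left=[4, 19, 21], right=[]
  root=4; inorder splits into left=[], right=[19, 21]
  root=21; inorder splits into left=[19], right=[]
  root=19; inorder splits into left=[], right=[]
  root=2; inorder splits into left=[], right=[]
Reconstructed level-order: [3, 2, 25, 4, 21, 19]


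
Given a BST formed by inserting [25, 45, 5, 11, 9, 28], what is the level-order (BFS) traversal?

Tree insertion order: [25, 45, 5, 11, 9, 28]
Tree (level-order array): [25, 5, 45, None, 11, 28, None, 9]
BFS from the root, enqueuing left then right child of each popped node:
  queue [25] -> pop 25, enqueue [5, 45], visited so far: [25]
  queue [5, 45] -> pop 5, enqueue [11], visited so far: [25, 5]
  queue [45, 11] -> pop 45, enqueue [28], visited so far: [25, 5, 45]
  queue [11, 28] -> pop 11, enqueue [9], visited so far: [25, 5, 45, 11]
  queue [28, 9] -> pop 28, enqueue [none], visited so far: [25, 5, 45, 11, 28]
  queue [9] -> pop 9, enqueue [none], visited so far: [25, 5, 45, 11, 28, 9]
Result: [25, 5, 45, 11, 28, 9]


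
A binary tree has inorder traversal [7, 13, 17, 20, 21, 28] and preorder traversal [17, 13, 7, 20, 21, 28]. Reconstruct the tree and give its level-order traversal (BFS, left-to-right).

Inorder:  [7, 13, 17, 20, 21, 28]
Preorder: [17, 13, 7, 20, 21, 28]
Algorithm: preorder visits root first, so consume preorder in order;
for each root, split the current inorder slice at that value into
left-subtree inorder and right-subtree inorder, then recurse.
Recursive splits:
  root=17; inorder splits into left=[7, 13], right=[20, 21, 28]
  root=13; inorder splits into left=[7], right=[]
  root=7; inorder splits into left=[], right=[]
  root=20; inorder splits into left=[], right=[21, 28]
  root=21; inorder splits into left=[], right=[28]
  root=28; inorder splits into left=[], right=[]
Reconstructed level-order: [17, 13, 20, 7, 21, 28]


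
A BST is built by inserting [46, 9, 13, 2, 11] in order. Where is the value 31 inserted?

Starting tree (level order): [46, 9, None, 2, 13, None, None, 11]
Insertion path: 46 -> 9 -> 13
Result: insert 31 as right child of 13
Final tree (level order): [46, 9, None, 2, 13, None, None, 11, 31]


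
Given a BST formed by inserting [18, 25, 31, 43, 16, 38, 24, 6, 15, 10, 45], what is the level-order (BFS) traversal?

Tree insertion order: [18, 25, 31, 43, 16, 38, 24, 6, 15, 10, 45]
Tree (level-order array): [18, 16, 25, 6, None, 24, 31, None, 15, None, None, None, 43, 10, None, 38, 45]
BFS from the root, enqueuing left then right child of each popped node:
  queue [18] -> pop 18, enqueue [16, 25], visited so far: [18]
  queue [16, 25] -> pop 16, enqueue [6], visited so far: [18, 16]
  queue [25, 6] -> pop 25, enqueue [24, 31], visited so far: [18, 16, 25]
  queue [6, 24, 31] -> pop 6, enqueue [15], visited so far: [18, 16, 25, 6]
  queue [24, 31, 15] -> pop 24, enqueue [none], visited so far: [18, 16, 25, 6, 24]
  queue [31, 15] -> pop 31, enqueue [43], visited so far: [18, 16, 25, 6, 24, 31]
  queue [15, 43] -> pop 15, enqueue [10], visited so far: [18, 16, 25, 6, 24, 31, 15]
  queue [43, 10] -> pop 43, enqueue [38, 45], visited so far: [18, 16, 25, 6, 24, 31, 15, 43]
  queue [10, 38, 45] -> pop 10, enqueue [none], visited so far: [18, 16, 25, 6, 24, 31, 15, 43, 10]
  queue [38, 45] -> pop 38, enqueue [none], visited so far: [18, 16, 25, 6, 24, 31, 15, 43, 10, 38]
  queue [45] -> pop 45, enqueue [none], visited so far: [18, 16, 25, 6, 24, 31, 15, 43, 10, 38, 45]
Result: [18, 16, 25, 6, 24, 31, 15, 43, 10, 38, 45]


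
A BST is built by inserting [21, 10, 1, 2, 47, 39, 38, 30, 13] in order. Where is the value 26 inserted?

Starting tree (level order): [21, 10, 47, 1, 13, 39, None, None, 2, None, None, 38, None, None, None, 30]
Insertion path: 21 -> 47 -> 39 -> 38 -> 30
Result: insert 26 as left child of 30
Final tree (level order): [21, 10, 47, 1, 13, 39, None, None, 2, None, None, 38, None, None, None, 30, None, 26]


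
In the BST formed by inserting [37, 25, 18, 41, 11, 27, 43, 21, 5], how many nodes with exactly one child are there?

Tree built from: [37, 25, 18, 41, 11, 27, 43, 21, 5]
Tree (level-order array): [37, 25, 41, 18, 27, None, 43, 11, 21, None, None, None, None, 5]
Rule: These are nodes with exactly 1 non-null child.
Per-node child counts:
  node 37: 2 child(ren)
  node 25: 2 child(ren)
  node 18: 2 child(ren)
  node 11: 1 child(ren)
  node 5: 0 child(ren)
  node 21: 0 child(ren)
  node 27: 0 child(ren)
  node 41: 1 child(ren)
  node 43: 0 child(ren)
Matching nodes: [11, 41]
Count of nodes with exactly one child: 2


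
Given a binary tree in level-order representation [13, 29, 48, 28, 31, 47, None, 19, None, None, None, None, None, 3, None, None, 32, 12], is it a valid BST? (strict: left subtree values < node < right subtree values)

Level-order array: [13, 29, 48, 28, 31, 47, None, 19, None, None, None, None, None, 3, None, None, 32, 12]
Validate using subtree bounds (lo, hi): at each node, require lo < value < hi,
then recurse left with hi=value and right with lo=value.
Preorder trace (stopping at first violation):
  at node 13 with bounds (-inf, +inf): OK
  at node 29 with bounds (-inf, 13): VIOLATION
Node 29 violates its bound: not (-inf < 29 < 13).
Result: Not a valid BST


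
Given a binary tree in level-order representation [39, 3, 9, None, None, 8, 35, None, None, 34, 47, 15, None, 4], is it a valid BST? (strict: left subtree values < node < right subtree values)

Level-order array: [39, 3, 9, None, None, 8, 35, None, None, 34, 47, 15, None, 4]
Validate using subtree bounds (lo, hi): at each node, require lo < value < hi,
then recurse left with hi=value and right with lo=value.
Preorder trace (stopping at first violation):
  at node 39 with bounds (-inf, +inf): OK
  at node 3 with bounds (-inf, 39): OK
  at node 9 with bounds (39, +inf): VIOLATION
Node 9 violates its bound: not (39 < 9 < +inf).
Result: Not a valid BST


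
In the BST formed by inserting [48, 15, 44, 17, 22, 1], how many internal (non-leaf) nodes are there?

Tree built from: [48, 15, 44, 17, 22, 1]
Tree (level-order array): [48, 15, None, 1, 44, None, None, 17, None, None, 22]
Rule: An internal node has at least one child.
Per-node child counts:
  node 48: 1 child(ren)
  node 15: 2 child(ren)
  node 1: 0 child(ren)
  node 44: 1 child(ren)
  node 17: 1 child(ren)
  node 22: 0 child(ren)
Matching nodes: [48, 15, 44, 17]
Count of internal (non-leaf) nodes: 4


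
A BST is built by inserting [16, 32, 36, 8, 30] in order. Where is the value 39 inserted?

Starting tree (level order): [16, 8, 32, None, None, 30, 36]
Insertion path: 16 -> 32 -> 36
Result: insert 39 as right child of 36
Final tree (level order): [16, 8, 32, None, None, 30, 36, None, None, None, 39]


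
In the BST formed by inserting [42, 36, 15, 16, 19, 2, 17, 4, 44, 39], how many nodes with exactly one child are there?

Tree built from: [42, 36, 15, 16, 19, 2, 17, 4, 44, 39]
Tree (level-order array): [42, 36, 44, 15, 39, None, None, 2, 16, None, None, None, 4, None, 19, None, None, 17]
Rule: These are nodes with exactly 1 non-null child.
Per-node child counts:
  node 42: 2 child(ren)
  node 36: 2 child(ren)
  node 15: 2 child(ren)
  node 2: 1 child(ren)
  node 4: 0 child(ren)
  node 16: 1 child(ren)
  node 19: 1 child(ren)
  node 17: 0 child(ren)
  node 39: 0 child(ren)
  node 44: 0 child(ren)
Matching nodes: [2, 16, 19]
Count of nodes with exactly one child: 3


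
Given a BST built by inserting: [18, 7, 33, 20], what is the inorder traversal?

Tree insertion order: [18, 7, 33, 20]
Tree (level-order array): [18, 7, 33, None, None, 20]
Inorder traversal: [7, 18, 20, 33]


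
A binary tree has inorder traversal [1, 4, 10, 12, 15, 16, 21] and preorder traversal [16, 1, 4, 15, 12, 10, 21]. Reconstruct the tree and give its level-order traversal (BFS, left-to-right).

Inorder:  [1, 4, 10, 12, 15, 16, 21]
Preorder: [16, 1, 4, 15, 12, 10, 21]
Algorithm: preorder visits root first, so consume preorder in order;
for each root, split the current inorder slice at that value into
left-subtree inorder and right-subtree inorder, then recurse.
Recursive splits:
  root=16; inorder splits into left=[1, 4, 10, 12, 15], right=[21]
  root=1; inorder splits into left=[], right=[4, 10, 12, 15]
  root=4; inorder splits into left=[], right=[10, 12, 15]
  root=15; inorder splits into left=[10, 12], right=[]
  root=12; inorder splits into left=[10], right=[]
  root=10; inorder splits into left=[], right=[]
  root=21; inorder splits into left=[], right=[]
Reconstructed level-order: [16, 1, 21, 4, 15, 12, 10]


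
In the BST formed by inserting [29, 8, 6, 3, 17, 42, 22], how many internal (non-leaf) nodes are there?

Tree built from: [29, 8, 6, 3, 17, 42, 22]
Tree (level-order array): [29, 8, 42, 6, 17, None, None, 3, None, None, 22]
Rule: An internal node has at least one child.
Per-node child counts:
  node 29: 2 child(ren)
  node 8: 2 child(ren)
  node 6: 1 child(ren)
  node 3: 0 child(ren)
  node 17: 1 child(ren)
  node 22: 0 child(ren)
  node 42: 0 child(ren)
Matching nodes: [29, 8, 6, 17]
Count of internal (non-leaf) nodes: 4


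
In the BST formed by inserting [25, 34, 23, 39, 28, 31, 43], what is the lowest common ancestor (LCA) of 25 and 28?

Tree insertion order: [25, 34, 23, 39, 28, 31, 43]
Tree (level-order array): [25, 23, 34, None, None, 28, 39, None, 31, None, 43]
In a BST, the LCA of p=25, q=28 is the first node v on the
root-to-leaf path with p <= v <= q (go left if both < v, right if both > v).
Walk from root:
  at 25: 25 <= 25 <= 28, this is the LCA
LCA = 25


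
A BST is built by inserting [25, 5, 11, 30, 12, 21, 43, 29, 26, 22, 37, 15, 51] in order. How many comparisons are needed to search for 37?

Search path for 37: 25 -> 30 -> 43 -> 37
Found: True
Comparisons: 4


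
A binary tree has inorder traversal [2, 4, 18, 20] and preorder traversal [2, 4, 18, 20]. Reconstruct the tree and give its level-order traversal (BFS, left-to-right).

Inorder:  [2, 4, 18, 20]
Preorder: [2, 4, 18, 20]
Algorithm: preorder visits root first, so consume preorder in order;
for each root, split the current inorder slice at that value into
left-subtree inorder and right-subtree inorder, then recurse.
Recursive splits:
  root=2; inorder splits into left=[], right=[4, 18, 20]
  root=4; inorder splits into left=[], right=[18, 20]
  root=18; inorder splits into left=[], right=[20]
  root=20; inorder splits into left=[], right=[]
Reconstructed level-order: [2, 4, 18, 20]


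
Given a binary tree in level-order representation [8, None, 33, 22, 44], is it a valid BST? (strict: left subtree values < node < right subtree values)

Level-order array: [8, None, 33, 22, 44]
Validate using subtree bounds (lo, hi): at each node, require lo < value < hi,
then recurse left with hi=value and right with lo=value.
Preorder trace (stopping at first violation):
  at node 8 with bounds (-inf, +inf): OK
  at node 33 with bounds (8, +inf): OK
  at node 22 with bounds (8, 33): OK
  at node 44 with bounds (33, +inf): OK
No violation found at any node.
Result: Valid BST


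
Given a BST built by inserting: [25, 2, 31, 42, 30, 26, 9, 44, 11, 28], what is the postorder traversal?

Tree insertion order: [25, 2, 31, 42, 30, 26, 9, 44, 11, 28]
Tree (level-order array): [25, 2, 31, None, 9, 30, 42, None, 11, 26, None, None, 44, None, None, None, 28]
Postorder traversal: [11, 9, 2, 28, 26, 30, 44, 42, 31, 25]


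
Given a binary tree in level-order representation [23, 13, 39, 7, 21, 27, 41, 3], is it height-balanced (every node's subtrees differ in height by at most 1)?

Tree (level-order array): [23, 13, 39, 7, 21, 27, 41, 3]
Definition: a tree is height-balanced if, at every node, |h(left) - h(right)| <= 1 (empty subtree has height -1).
Bottom-up per-node check:
  node 3: h_left=-1, h_right=-1, diff=0 [OK], height=0
  node 7: h_left=0, h_right=-1, diff=1 [OK], height=1
  node 21: h_left=-1, h_right=-1, diff=0 [OK], height=0
  node 13: h_left=1, h_right=0, diff=1 [OK], height=2
  node 27: h_left=-1, h_right=-1, diff=0 [OK], height=0
  node 41: h_left=-1, h_right=-1, diff=0 [OK], height=0
  node 39: h_left=0, h_right=0, diff=0 [OK], height=1
  node 23: h_left=2, h_right=1, diff=1 [OK], height=3
All nodes satisfy the balance condition.
Result: Balanced


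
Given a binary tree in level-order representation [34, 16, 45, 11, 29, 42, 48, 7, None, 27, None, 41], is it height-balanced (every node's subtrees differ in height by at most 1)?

Tree (level-order array): [34, 16, 45, 11, 29, 42, 48, 7, None, 27, None, 41]
Definition: a tree is height-balanced if, at every node, |h(left) - h(right)| <= 1 (empty subtree has height -1).
Bottom-up per-node check:
  node 7: h_left=-1, h_right=-1, diff=0 [OK], height=0
  node 11: h_left=0, h_right=-1, diff=1 [OK], height=1
  node 27: h_left=-1, h_right=-1, diff=0 [OK], height=0
  node 29: h_left=0, h_right=-1, diff=1 [OK], height=1
  node 16: h_left=1, h_right=1, diff=0 [OK], height=2
  node 41: h_left=-1, h_right=-1, diff=0 [OK], height=0
  node 42: h_left=0, h_right=-1, diff=1 [OK], height=1
  node 48: h_left=-1, h_right=-1, diff=0 [OK], height=0
  node 45: h_left=1, h_right=0, diff=1 [OK], height=2
  node 34: h_left=2, h_right=2, diff=0 [OK], height=3
All nodes satisfy the balance condition.
Result: Balanced


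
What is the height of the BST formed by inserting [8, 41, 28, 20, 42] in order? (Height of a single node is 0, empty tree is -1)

Insertion order: [8, 41, 28, 20, 42]
Tree (level-order array): [8, None, 41, 28, 42, 20]
Compute height bottom-up (empty subtree = -1):
  height(20) = 1 + max(-1, -1) = 0
  height(28) = 1 + max(0, -1) = 1
  height(42) = 1 + max(-1, -1) = 0
  height(41) = 1 + max(1, 0) = 2
  height(8) = 1 + max(-1, 2) = 3
Height = 3


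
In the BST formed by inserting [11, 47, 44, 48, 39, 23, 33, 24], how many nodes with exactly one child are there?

Tree built from: [11, 47, 44, 48, 39, 23, 33, 24]
Tree (level-order array): [11, None, 47, 44, 48, 39, None, None, None, 23, None, None, 33, 24]
Rule: These are nodes with exactly 1 non-null child.
Per-node child counts:
  node 11: 1 child(ren)
  node 47: 2 child(ren)
  node 44: 1 child(ren)
  node 39: 1 child(ren)
  node 23: 1 child(ren)
  node 33: 1 child(ren)
  node 24: 0 child(ren)
  node 48: 0 child(ren)
Matching nodes: [11, 44, 39, 23, 33]
Count of nodes with exactly one child: 5


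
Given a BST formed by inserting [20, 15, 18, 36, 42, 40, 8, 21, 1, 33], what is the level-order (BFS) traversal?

Tree insertion order: [20, 15, 18, 36, 42, 40, 8, 21, 1, 33]
Tree (level-order array): [20, 15, 36, 8, 18, 21, 42, 1, None, None, None, None, 33, 40]
BFS from the root, enqueuing left then right child of each popped node:
  queue [20] -> pop 20, enqueue [15, 36], visited so far: [20]
  queue [15, 36] -> pop 15, enqueue [8, 18], visited so far: [20, 15]
  queue [36, 8, 18] -> pop 36, enqueue [21, 42], visited so far: [20, 15, 36]
  queue [8, 18, 21, 42] -> pop 8, enqueue [1], visited so far: [20, 15, 36, 8]
  queue [18, 21, 42, 1] -> pop 18, enqueue [none], visited so far: [20, 15, 36, 8, 18]
  queue [21, 42, 1] -> pop 21, enqueue [33], visited so far: [20, 15, 36, 8, 18, 21]
  queue [42, 1, 33] -> pop 42, enqueue [40], visited so far: [20, 15, 36, 8, 18, 21, 42]
  queue [1, 33, 40] -> pop 1, enqueue [none], visited so far: [20, 15, 36, 8, 18, 21, 42, 1]
  queue [33, 40] -> pop 33, enqueue [none], visited so far: [20, 15, 36, 8, 18, 21, 42, 1, 33]
  queue [40] -> pop 40, enqueue [none], visited so far: [20, 15, 36, 8, 18, 21, 42, 1, 33, 40]
Result: [20, 15, 36, 8, 18, 21, 42, 1, 33, 40]


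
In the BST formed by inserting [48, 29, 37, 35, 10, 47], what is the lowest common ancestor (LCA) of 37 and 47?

Tree insertion order: [48, 29, 37, 35, 10, 47]
Tree (level-order array): [48, 29, None, 10, 37, None, None, 35, 47]
In a BST, the LCA of p=37, q=47 is the first node v on the
root-to-leaf path with p <= v <= q (go left if both < v, right if both > v).
Walk from root:
  at 48: both 37 and 47 < 48, go left
  at 29: both 37 and 47 > 29, go right
  at 37: 37 <= 37 <= 47, this is the LCA
LCA = 37


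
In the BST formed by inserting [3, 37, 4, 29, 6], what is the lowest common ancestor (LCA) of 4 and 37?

Tree insertion order: [3, 37, 4, 29, 6]
Tree (level-order array): [3, None, 37, 4, None, None, 29, 6]
In a BST, the LCA of p=4, q=37 is the first node v on the
root-to-leaf path with p <= v <= q (go left if both < v, right if both > v).
Walk from root:
  at 3: both 4 and 37 > 3, go right
  at 37: 4 <= 37 <= 37, this is the LCA
LCA = 37


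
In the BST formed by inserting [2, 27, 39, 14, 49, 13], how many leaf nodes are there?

Tree built from: [2, 27, 39, 14, 49, 13]
Tree (level-order array): [2, None, 27, 14, 39, 13, None, None, 49]
Rule: A leaf has 0 children.
Per-node child counts:
  node 2: 1 child(ren)
  node 27: 2 child(ren)
  node 14: 1 child(ren)
  node 13: 0 child(ren)
  node 39: 1 child(ren)
  node 49: 0 child(ren)
Matching nodes: [13, 49]
Count of leaf nodes: 2


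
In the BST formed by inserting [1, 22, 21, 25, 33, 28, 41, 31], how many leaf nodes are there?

Tree built from: [1, 22, 21, 25, 33, 28, 41, 31]
Tree (level-order array): [1, None, 22, 21, 25, None, None, None, 33, 28, 41, None, 31]
Rule: A leaf has 0 children.
Per-node child counts:
  node 1: 1 child(ren)
  node 22: 2 child(ren)
  node 21: 0 child(ren)
  node 25: 1 child(ren)
  node 33: 2 child(ren)
  node 28: 1 child(ren)
  node 31: 0 child(ren)
  node 41: 0 child(ren)
Matching nodes: [21, 31, 41]
Count of leaf nodes: 3


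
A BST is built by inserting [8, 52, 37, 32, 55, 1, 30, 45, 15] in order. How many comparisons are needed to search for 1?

Search path for 1: 8 -> 1
Found: True
Comparisons: 2


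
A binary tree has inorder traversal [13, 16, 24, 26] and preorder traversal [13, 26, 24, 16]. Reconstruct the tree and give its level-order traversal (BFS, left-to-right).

Inorder:  [13, 16, 24, 26]
Preorder: [13, 26, 24, 16]
Algorithm: preorder visits root first, so consume preorder in order;
for each root, split the current inorder slice at that value into
left-subtree inorder and right-subtree inorder, then recurse.
Recursive splits:
  root=13; inorder splits into left=[], right=[16, 24, 26]
  root=26; inorder splits into left=[16, 24], right=[]
  root=24; inorder splits into left=[16], right=[]
  root=16; inorder splits into left=[], right=[]
Reconstructed level-order: [13, 26, 24, 16]


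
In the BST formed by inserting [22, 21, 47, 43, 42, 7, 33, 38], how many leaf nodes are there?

Tree built from: [22, 21, 47, 43, 42, 7, 33, 38]
Tree (level-order array): [22, 21, 47, 7, None, 43, None, None, None, 42, None, 33, None, None, 38]
Rule: A leaf has 0 children.
Per-node child counts:
  node 22: 2 child(ren)
  node 21: 1 child(ren)
  node 7: 0 child(ren)
  node 47: 1 child(ren)
  node 43: 1 child(ren)
  node 42: 1 child(ren)
  node 33: 1 child(ren)
  node 38: 0 child(ren)
Matching nodes: [7, 38]
Count of leaf nodes: 2


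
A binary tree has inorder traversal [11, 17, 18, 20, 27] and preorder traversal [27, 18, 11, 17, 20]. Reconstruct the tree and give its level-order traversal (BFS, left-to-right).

Inorder:  [11, 17, 18, 20, 27]
Preorder: [27, 18, 11, 17, 20]
Algorithm: preorder visits root first, so consume preorder in order;
for each root, split the current inorder slice at that value into
left-subtree inorder and right-subtree inorder, then recurse.
Recursive splits:
  root=27; inorder splits into left=[11, 17, 18, 20], right=[]
  root=18; inorder splits into left=[11, 17], right=[20]
  root=11; inorder splits into left=[], right=[17]
  root=17; inorder splits into left=[], right=[]
  root=20; inorder splits into left=[], right=[]
Reconstructed level-order: [27, 18, 11, 20, 17]


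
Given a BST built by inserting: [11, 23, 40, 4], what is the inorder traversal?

Tree insertion order: [11, 23, 40, 4]
Tree (level-order array): [11, 4, 23, None, None, None, 40]
Inorder traversal: [4, 11, 23, 40]


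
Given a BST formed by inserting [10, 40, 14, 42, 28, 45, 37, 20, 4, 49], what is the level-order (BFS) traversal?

Tree insertion order: [10, 40, 14, 42, 28, 45, 37, 20, 4, 49]
Tree (level-order array): [10, 4, 40, None, None, 14, 42, None, 28, None, 45, 20, 37, None, 49]
BFS from the root, enqueuing left then right child of each popped node:
  queue [10] -> pop 10, enqueue [4, 40], visited so far: [10]
  queue [4, 40] -> pop 4, enqueue [none], visited so far: [10, 4]
  queue [40] -> pop 40, enqueue [14, 42], visited so far: [10, 4, 40]
  queue [14, 42] -> pop 14, enqueue [28], visited so far: [10, 4, 40, 14]
  queue [42, 28] -> pop 42, enqueue [45], visited so far: [10, 4, 40, 14, 42]
  queue [28, 45] -> pop 28, enqueue [20, 37], visited so far: [10, 4, 40, 14, 42, 28]
  queue [45, 20, 37] -> pop 45, enqueue [49], visited so far: [10, 4, 40, 14, 42, 28, 45]
  queue [20, 37, 49] -> pop 20, enqueue [none], visited so far: [10, 4, 40, 14, 42, 28, 45, 20]
  queue [37, 49] -> pop 37, enqueue [none], visited so far: [10, 4, 40, 14, 42, 28, 45, 20, 37]
  queue [49] -> pop 49, enqueue [none], visited so far: [10, 4, 40, 14, 42, 28, 45, 20, 37, 49]
Result: [10, 4, 40, 14, 42, 28, 45, 20, 37, 49]


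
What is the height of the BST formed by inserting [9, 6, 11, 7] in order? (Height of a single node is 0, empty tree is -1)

Insertion order: [9, 6, 11, 7]
Tree (level-order array): [9, 6, 11, None, 7]
Compute height bottom-up (empty subtree = -1):
  height(7) = 1 + max(-1, -1) = 0
  height(6) = 1 + max(-1, 0) = 1
  height(11) = 1 + max(-1, -1) = 0
  height(9) = 1 + max(1, 0) = 2
Height = 2


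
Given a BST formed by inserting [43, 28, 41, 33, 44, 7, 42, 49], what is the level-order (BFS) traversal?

Tree insertion order: [43, 28, 41, 33, 44, 7, 42, 49]
Tree (level-order array): [43, 28, 44, 7, 41, None, 49, None, None, 33, 42]
BFS from the root, enqueuing left then right child of each popped node:
  queue [43] -> pop 43, enqueue [28, 44], visited so far: [43]
  queue [28, 44] -> pop 28, enqueue [7, 41], visited so far: [43, 28]
  queue [44, 7, 41] -> pop 44, enqueue [49], visited so far: [43, 28, 44]
  queue [7, 41, 49] -> pop 7, enqueue [none], visited so far: [43, 28, 44, 7]
  queue [41, 49] -> pop 41, enqueue [33, 42], visited so far: [43, 28, 44, 7, 41]
  queue [49, 33, 42] -> pop 49, enqueue [none], visited so far: [43, 28, 44, 7, 41, 49]
  queue [33, 42] -> pop 33, enqueue [none], visited so far: [43, 28, 44, 7, 41, 49, 33]
  queue [42] -> pop 42, enqueue [none], visited so far: [43, 28, 44, 7, 41, 49, 33, 42]
Result: [43, 28, 44, 7, 41, 49, 33, 42]


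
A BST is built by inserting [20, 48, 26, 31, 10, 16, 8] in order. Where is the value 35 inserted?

Starting tree (level order): [20, 10, 48, 8, 16, 26, None, None, None, None, None, None, 31]
Insertion path: 20 -> 48 -> 26 -> 31
Result: insert 35 as right child of 31
Final tree (level order): [20, 10, 48, 8, 16, 26, None, None, None, None, None, None, 31, None, 35]


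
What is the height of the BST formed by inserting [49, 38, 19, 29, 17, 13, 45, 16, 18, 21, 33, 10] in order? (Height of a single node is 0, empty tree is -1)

Insertion order: [49, 38, 19, 29, 17, 13, 45, 16, 18, 21, 33, 10]
Tree (level-order array): [49, 38, None, 19, 45, 17, 29, None, None, 13, 18, 21, 33, 10, 16]
Compute height bottom-up (empty subtree = -1):
  height(10) = 1 + max(-1, -1) = 0
  height(16) = 1 + max(-1, -1) = 0
  height(13) = 1 + max(0, 0) = 1
  height(18) = 1 + max(-1, -1) = 0
  height(17) = 1 + max(1, 0) = 2
  height(21) = 1 + max(-1, -1) = 0
  height(33) = 1 + max(-1, -1) = 0
  height(29) = 1 + max(0, 0) = 1
  height(19) = 1 + max(2, 1) = 3
  height(45) = 1 + max(-1, -1) = 0
  height(38) = 1 + max(3, 0) = 4
  height(49) = 1 + max(4, -1) = 5
Height = 5


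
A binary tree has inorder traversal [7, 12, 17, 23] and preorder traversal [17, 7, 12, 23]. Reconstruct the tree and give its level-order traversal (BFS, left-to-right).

Inorder:  [7, 12, 17, 23]
Preorder: [17, 7, 12, 23]
Algorithm: preorder visits root first, so consume preorder in order;
for each root, split the current inorder slice at that value into
left-subtree inorder and right-subtree inorder, then recurse.
Recursive splits:
  root=17; inorder splits into left=[7, 12], right=[23]
  root=7; inorder splits into left=[], right=[12]
  root=12; inorder splits into left=[], right=[]
  root=23; inorder splits into left=[], right=[]
Reconstructed level-order: [17, 7, 23, 12]


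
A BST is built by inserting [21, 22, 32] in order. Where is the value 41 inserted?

Starting tree (level order): [21, None, 22, None, 32]
Insertion path: 21 -> 22 -> 32
Result: insert 41 as right child of 32
Final tree (level order): [21, None, 22, None, 32, None, 41]
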